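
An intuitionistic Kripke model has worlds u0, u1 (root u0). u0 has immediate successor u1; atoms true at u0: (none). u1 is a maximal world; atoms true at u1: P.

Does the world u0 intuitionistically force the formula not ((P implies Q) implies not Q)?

u0 does not force not ((P implies Q) implies not Q) since u0 is accessible from u0 and u0 forces (P implies Q) implies not Q.
u0 forces (P implies Q) implies not Q vacuously: no world accessible from u0 forces the antecedent P implies Q.

No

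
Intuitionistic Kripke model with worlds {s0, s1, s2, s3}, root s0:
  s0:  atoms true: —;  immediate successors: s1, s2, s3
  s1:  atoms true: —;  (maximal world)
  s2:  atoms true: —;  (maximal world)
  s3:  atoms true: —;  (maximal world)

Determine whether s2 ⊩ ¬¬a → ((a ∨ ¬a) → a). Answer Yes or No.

Yes

s2 ⊩ ¬¬a → ((a ∨ ¬a) → a) vacuously: no world accessible from s2 forces the antecedent ¬¬a.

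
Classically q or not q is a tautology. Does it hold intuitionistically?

This is the law of excluded middle, which is not intuitionistically valid.
A Kripke countermodel: worlds u0, u1; order generated by u0 <= u1; atoms true at each world — u0:{}; u1:{q}.
u0 does not force q or not q: neither disjunct is forced at u0.
u0 lacks atom q, so u0 does not force q.
So the root u0 does not force the formula.

No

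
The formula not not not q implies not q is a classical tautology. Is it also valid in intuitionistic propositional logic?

Yes

This is triple-negation reduction, which is intuitionistically derivable.
Assume not not not q and suppose q. Then not not q (double-negation introduction), contradicting not not not q. So not q.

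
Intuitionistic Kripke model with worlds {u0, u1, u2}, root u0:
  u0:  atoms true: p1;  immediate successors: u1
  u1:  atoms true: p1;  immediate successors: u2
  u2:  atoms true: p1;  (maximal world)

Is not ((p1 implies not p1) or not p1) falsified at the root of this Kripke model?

No

u0 forces not ((p1 implies not p1) or not p1): no world accessible from u0 forces (p1 implies not p1) or not p1.
So the root u0 forces not ((p1 implies not p1) or not p1); the model is not a countermodel.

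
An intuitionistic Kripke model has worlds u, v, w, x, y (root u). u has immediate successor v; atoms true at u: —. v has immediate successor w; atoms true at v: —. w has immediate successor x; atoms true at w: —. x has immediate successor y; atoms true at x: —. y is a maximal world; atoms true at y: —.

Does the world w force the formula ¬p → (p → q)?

Yes

w ⊩ ¬p → (p → q): every world accessible from w that forces ¬p (namely w, x, y) also forces p → q.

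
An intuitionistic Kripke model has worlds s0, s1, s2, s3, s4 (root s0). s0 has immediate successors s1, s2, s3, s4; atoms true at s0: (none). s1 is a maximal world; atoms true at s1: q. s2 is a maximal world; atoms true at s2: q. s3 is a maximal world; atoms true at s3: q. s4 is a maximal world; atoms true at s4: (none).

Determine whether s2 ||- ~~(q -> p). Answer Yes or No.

s2 ||-/- ~~(q -> p) since s2 is accessible from s2 and s2 ||- ~(q -> p).
s2 ||- ~(q -> p): no world accessible from s2 forces q -> p.

No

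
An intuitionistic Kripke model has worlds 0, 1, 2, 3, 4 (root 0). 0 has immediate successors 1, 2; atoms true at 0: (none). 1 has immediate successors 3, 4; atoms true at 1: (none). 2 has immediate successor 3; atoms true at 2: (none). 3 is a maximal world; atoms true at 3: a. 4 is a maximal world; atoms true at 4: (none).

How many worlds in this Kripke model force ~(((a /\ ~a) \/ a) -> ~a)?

2

0: does not force it — 0 ||-/- ~(((a /\ ~a) \/ a) -> ~a) since 4 is accessible from 0 and 4 ||- ((a /\ ~a) \/ a) -> ~a.
1: does not force it — 1 ||-/- ~(((a /\ ~a) \/ a) -> ~a) since 4 is accessible from 1 and 4 ||- ((a /\ ~a) \/ a) -> ~a.
2: forces it.
3: forces it.
4: does not force it — 4 ||-/- ~(((a /\ ~a) \/ a) -> ~a) since 4 is accessible from 4 and 4 ||- ((a /\ ~a) \/ a) -> ~a.
Worlds forcing the formula: {2, 3}.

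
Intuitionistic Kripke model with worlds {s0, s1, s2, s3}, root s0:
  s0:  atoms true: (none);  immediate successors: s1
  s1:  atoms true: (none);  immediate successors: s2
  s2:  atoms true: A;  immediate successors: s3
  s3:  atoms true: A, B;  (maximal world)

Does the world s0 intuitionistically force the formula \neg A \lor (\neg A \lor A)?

No

s0 \nVdash \neg A \lor (\neg A \lor A): neither disjunct is forced at s0.
s0 \nVdash \neg A since s2 is accessible from s0 and s2 \Vdash A.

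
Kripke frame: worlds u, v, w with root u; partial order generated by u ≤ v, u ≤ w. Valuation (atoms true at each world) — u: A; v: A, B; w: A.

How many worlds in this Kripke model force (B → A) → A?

u: forces it.
v: forces it.
w: forces it.
Worlds forcing the formula: {u, v, w}.

3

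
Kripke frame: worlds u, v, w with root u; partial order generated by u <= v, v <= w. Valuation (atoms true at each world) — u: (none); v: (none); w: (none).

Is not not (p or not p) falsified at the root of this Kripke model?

u forces not not (p or not p): no world accessible from u forces not (p or not p).
So the root u forces not not (p or not p); the model is not a countermodel.

No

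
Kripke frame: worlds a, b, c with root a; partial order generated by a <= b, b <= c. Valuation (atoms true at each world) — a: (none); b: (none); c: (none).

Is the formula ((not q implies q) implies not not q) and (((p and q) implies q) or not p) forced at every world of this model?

a forces ((not q implies q) implies not not q) and (((p and q) implies q) or not p) since a forces both conjuncts.
Since the root a forces ((not q implies q) implies not not q) and (((p and q) implies q) or not p) and forcing is persistent (monotone upward), every world forces it.

Yes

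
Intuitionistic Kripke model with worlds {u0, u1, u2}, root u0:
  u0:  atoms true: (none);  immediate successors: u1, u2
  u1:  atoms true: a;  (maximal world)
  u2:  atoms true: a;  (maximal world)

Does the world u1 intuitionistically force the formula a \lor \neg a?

u1 \Vdash a \lor \neg a via the disjunct a.

Yes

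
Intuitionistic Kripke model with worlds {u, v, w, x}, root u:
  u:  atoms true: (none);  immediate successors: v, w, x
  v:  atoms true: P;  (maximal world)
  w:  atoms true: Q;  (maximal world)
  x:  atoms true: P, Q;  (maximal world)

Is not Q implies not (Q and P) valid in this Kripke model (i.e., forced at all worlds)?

u forces not Q implies not (Q and P): every world accessible from u that forces not Q (namely v) also forces not (Q and P).
Since the root u forces not Q implies not (Q and P) and forcing is persistent (monotone upward), every world forces it.

Yes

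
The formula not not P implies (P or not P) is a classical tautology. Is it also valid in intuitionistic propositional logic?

This is a variant of double-negation elimination (deriving excluded middle from double negation), which is not intuitionistically valid.
A Kripke countermodel: worlds u0, u1; order generated by u0 <= u1; atoms true at each world — u0:{}; u1:{P}.
u0 does not force not not P implies (P or not P): already at u0 itself, u0 forces not not P but u0 does not force P or not P.
u0 does not force P or not P: neither disjunct is forced at u0.
u0 lacks atom P, so u0 does not force P.
So the root u0 does not force the formula.

No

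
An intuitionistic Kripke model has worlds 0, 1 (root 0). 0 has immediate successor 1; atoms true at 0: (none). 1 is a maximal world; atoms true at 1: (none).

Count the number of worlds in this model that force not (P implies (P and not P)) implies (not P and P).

0: forces it.
1: forces it.
Worlds forcing the formula: {0, 1}.

2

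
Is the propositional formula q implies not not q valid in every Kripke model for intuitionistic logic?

Yes

This is double-negation introduction, which is intuitionistically derivable.
If a world forces q then every accessible world forces q (persistence), so none forces not q; hence not not q.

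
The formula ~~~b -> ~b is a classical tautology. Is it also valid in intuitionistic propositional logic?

This is triple-negation reduction, which is intuitionistically derivable.
Assume ~~~b and suppose b. Then ~~b (double-negation introduction), contradicting ~~~b. So ~b.

Yes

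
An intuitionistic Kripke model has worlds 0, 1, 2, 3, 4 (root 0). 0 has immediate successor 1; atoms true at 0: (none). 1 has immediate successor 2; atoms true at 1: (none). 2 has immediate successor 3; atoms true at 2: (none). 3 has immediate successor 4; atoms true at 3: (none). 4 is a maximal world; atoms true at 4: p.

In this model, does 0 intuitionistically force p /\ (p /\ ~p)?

No

0 ||-/- p /\ (p /\ ~p) since 0 fails p.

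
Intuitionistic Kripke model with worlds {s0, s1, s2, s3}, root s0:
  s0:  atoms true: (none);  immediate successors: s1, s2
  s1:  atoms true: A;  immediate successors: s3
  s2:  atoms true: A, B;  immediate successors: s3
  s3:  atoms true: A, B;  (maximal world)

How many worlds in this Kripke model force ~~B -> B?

s0: does not force it — s0 ||-/- ~~B -> B: already at s0 itself, s0 ||- ~~B but s0 ||-/- B.
s1: does not force it — s1 ||-/- ~~B -> B: already at s1 itself, s1 ||- ~~B but s1 ||-/- B.
s2: forces it.
s3: forces it.
Worlds forcing the formula: {s2, s3}.

2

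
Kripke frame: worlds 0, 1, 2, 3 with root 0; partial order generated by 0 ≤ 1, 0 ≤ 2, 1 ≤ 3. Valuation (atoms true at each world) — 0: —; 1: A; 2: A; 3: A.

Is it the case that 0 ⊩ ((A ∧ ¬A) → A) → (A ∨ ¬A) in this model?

0 ⊮ ((A ∧ ¬A) → A) → (A ∨ ¬A): already at 0 itself, 0 ⊩ (A ∧ ¬A) → A but 0 ⊮ A ∨ ¬A.
0 ⊮ A ∨ ¬A: neither disjunct is forced at 0.
0 lacks atom A, so 0 ⊮ A.

No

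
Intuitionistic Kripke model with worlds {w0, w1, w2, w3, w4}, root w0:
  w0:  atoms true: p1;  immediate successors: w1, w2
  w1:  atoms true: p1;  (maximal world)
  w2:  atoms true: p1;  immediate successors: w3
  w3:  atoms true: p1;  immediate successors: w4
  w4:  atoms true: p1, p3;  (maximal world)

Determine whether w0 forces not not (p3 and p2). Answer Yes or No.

w0 does not force not not (p3 and p2) since w0 is accessible from w0 and w0 forces not (p3 and p2).
w0 forces not (p3 and p2): no world accessible from w0 forces p3 and p2.

No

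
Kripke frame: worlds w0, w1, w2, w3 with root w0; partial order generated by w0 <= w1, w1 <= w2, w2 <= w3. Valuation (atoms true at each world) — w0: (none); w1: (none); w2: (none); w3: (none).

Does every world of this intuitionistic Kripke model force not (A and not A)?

Yes

w0 forces not (A and not A): no world accessible from w0 forces A and not A.
Since the root w0 forces not (A and not A) and forcing is persistent (monotone upward), every world forces it.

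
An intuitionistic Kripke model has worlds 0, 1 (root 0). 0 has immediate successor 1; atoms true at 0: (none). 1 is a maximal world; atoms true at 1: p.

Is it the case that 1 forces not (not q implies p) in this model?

No

1 does not force not (not q implies p) since 1 is accessible from 1 and 1 forces not q implies p.
1 forces not q implies p: every world accessible from 1 that forces not q (namely 1) also forces p.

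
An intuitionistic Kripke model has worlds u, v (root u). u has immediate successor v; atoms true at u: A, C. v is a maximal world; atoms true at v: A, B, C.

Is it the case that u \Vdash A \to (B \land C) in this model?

u \nVdash A \to (B \land C): already at u itself, u \Vdash A but u \nVdash B \land C.
u \nVdash B \land C since u fails B.

No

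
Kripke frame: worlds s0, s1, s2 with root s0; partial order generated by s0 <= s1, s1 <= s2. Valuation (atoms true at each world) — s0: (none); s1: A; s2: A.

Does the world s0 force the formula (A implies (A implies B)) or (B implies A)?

s0 forces (A implies (A implies B)) or (B implies A) via the disjunct B implies A.

Yes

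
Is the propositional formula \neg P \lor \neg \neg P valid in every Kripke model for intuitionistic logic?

This is the weak law of excluded middle, which is not intuitionistically valid.
A Kripke countermodel: worlds a, b, c; order generated by a \le b, a \le c; atoms true at each world — a:{}; b:{P}; c:{}.
a \nVdash \neg P \lor \neg \neg P: neither disjunct is forced at a.
a \nVdash \neg P since b is accessible from a and b \Vdash P.
So the root a does not force the formula.

No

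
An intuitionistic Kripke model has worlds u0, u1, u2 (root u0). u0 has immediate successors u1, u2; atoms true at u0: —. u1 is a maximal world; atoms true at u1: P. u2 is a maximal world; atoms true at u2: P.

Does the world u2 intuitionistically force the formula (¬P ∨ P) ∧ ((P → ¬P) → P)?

u2 ⊩ (¬P ∨ P) ∧ ((P → ¬P) → P) since u2 forces both conjuncts.

Yes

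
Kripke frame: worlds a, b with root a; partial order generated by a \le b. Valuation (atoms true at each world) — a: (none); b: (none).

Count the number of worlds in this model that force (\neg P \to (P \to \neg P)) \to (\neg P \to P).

0

a: does not force it — a \nVdash (\neg P \to (P \to \neg P)) \to (\neg P \to P): already at a itself, a \Vdash \neg P \to (P \to \neg P) but a \nVdash \neg P \to P.
b: does not force it.
Worlds forcing the formula: { }.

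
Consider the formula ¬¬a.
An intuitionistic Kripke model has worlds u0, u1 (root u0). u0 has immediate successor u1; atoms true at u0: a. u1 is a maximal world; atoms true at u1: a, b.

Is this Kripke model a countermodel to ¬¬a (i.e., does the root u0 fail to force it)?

No

u0 ⊩ ¬¬a: no world accessible from u0 forces ¬a.
So the root u0 forces ¬¬a; the model is not a countermodel.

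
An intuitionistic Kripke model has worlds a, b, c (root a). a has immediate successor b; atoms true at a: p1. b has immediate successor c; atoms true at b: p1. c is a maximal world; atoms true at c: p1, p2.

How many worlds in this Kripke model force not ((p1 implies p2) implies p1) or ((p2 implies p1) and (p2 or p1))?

3

a: forces it.
b: forces it.
c: forces it.
Worlds forcing the formula: {a, b, c}.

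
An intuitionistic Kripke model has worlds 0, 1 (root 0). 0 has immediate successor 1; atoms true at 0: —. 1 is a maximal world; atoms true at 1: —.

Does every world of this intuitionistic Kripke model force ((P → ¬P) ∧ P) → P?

Yes

0 ⊩ ((P → ¬P) ∧ P) → P vacuously: no world accessible from 0 forces the antecedent (P → ¬P) ∧ P.
Since the root 0 forces ((P → ¬P) ∧ P) → P and forcing is persistent (monotone upward), every world forces it.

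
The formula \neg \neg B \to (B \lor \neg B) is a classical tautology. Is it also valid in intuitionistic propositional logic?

No

This is a variant of double-negation elimination (deriving excluded middle from double negation), which is not intuitionistically valid.
A Kripke countermodel: worlds 0, 1; order generated by 0 \le 1; atoms true at each world — 0:{}; 1:{B}.
0 \nVdash \neg \neg B \to (B \lor \neg B): already at 0 itself, 0 \Vdash \neg \neg B but 0 \nVdash B \lor \neg B.
0 \nVdash B \lor \neg B: neither disjunct is forced at 0.
0 lacks atom B, so 0 \nVdash B.
So the root 0 does not force the formula.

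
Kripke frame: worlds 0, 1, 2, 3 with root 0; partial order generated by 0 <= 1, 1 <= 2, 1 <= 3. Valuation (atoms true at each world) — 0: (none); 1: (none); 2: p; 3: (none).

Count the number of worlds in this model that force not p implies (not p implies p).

0: does not force it — 0 does not force not p implies (not p implies p): at the accessible world 3, 3 forces not p but 3 does not force not p implies p.
1: does not force it — 1 does not force not p implies (not p implies p): at the accessible world 3, 3 forces not p but 3 does not force not p implies p.
2: forces it.
3: does not force it.
Worlds forcing the formula: {2}.

1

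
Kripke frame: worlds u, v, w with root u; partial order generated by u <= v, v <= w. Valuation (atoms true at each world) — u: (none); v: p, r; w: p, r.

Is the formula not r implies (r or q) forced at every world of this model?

Yes

u forces not r implies (r or q) vacuously: no world accessible from u forces the antecedent not r.
Since the root u forces not r implies (r or q) and forcing is persistent (monotone upward), every world forces it.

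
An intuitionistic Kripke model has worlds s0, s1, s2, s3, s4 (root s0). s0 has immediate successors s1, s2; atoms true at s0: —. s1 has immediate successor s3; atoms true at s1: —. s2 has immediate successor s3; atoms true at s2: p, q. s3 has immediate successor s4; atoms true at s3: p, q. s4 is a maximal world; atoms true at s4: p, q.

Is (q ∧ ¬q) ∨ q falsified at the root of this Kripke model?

s0 ⊮ (q ∧ ¬q) ∨ q: neither disjunct is forced at s0.
s0 ⊮ q ∧ ¬q since s0 fails q.
So the root s0 does not force (q ∧ ¬q) ∨ q; the model is a countermodel.

Yes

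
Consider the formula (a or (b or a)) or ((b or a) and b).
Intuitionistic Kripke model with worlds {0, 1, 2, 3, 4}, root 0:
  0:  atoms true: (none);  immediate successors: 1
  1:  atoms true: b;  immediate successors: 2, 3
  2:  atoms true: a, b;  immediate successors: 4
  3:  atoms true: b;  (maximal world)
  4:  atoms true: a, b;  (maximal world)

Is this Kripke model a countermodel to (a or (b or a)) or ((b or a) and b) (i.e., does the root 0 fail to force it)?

Yes

0 does not force (a or (b or a)) or ((b or a) and b): neither disjunct is forced at 0.
0 does not force a or (b or a): neither disjunct is forced at 0.
0 lacks atom a, so 0 does not force a.
So the root 0 does not force (a or (b or a)) or ((b or a) and b); the model is a countermodel.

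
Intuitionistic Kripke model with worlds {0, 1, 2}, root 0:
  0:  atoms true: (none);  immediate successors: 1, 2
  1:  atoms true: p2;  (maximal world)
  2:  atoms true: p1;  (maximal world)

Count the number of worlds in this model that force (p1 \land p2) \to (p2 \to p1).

0: forces it.
1: forces it.
2: forces it.
Worlds forcing the formula: {0, 1, 2}.

3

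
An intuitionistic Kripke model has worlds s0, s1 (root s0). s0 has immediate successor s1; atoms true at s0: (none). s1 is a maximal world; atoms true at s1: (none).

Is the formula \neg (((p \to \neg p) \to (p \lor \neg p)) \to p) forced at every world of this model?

s0 \Vdash \neg (((p \to \neg p) \to (p \lor \neg p)) \to p): no world accessible from s0 forces ((p \to \neg p) \to (p \lor \neg p)) \to p.
Since the root s0 forces \neg (((p \to \neg p) \to (p \lor \neg p)) \to p) and forcing is persistent (monotone upward), every world forces it.

Yes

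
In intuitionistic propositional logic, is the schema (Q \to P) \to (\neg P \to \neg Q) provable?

This is the forward direction of contraposition, which is intuitionistically derivable.
Assume Q \to P and \neg P. If Q held then P would follow, contradicting \neg P; so \neg Q.

Yes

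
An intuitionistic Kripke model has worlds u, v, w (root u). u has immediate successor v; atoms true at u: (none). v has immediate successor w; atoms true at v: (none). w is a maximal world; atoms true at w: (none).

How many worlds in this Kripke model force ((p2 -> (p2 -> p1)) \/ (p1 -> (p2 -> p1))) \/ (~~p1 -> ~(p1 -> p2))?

3

u: forces it.
v: forces it.
w: forces it.
Worlds forcing the formula: {u, v, w}.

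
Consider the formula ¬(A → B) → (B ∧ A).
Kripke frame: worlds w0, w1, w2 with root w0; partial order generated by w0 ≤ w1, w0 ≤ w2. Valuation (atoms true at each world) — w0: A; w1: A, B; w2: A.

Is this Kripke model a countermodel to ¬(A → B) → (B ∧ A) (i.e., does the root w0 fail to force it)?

Yes

w0 ⊮ ¬(A → B) → (B ∧ A): at the accessible world w2, w2 ⊩ ¬(A → B) but w2 ⊮ B ∧ A.
w2 ⊮ B ∧ A since w2 fails B.
So the root w0 does not force ¬(A → B) → (B ∧ A); the model is a countermodel.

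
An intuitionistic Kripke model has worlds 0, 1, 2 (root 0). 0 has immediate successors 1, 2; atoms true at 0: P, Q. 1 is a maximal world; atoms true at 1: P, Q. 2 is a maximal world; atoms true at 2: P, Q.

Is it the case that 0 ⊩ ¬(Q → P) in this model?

No

0 ⊮ ¬(Q → P) since 0 is accessible from 0 and 0 ⊩ Q → P.
0 ⊩ Q → P: every world accessible from 0 that forces Q (namely 0, 1, 2) also forces P.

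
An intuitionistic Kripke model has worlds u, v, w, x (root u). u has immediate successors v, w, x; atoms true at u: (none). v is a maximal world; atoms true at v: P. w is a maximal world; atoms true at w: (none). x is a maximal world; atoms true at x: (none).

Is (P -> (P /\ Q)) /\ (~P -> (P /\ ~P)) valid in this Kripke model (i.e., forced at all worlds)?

Not every world: u ||-/- (P -> (P /\ Q)) /\ (~P -> (P /\ ~P)).
u ||-/- (P -> (P /\ Q)) /\ (~P -> (P /\ ~P)) since u fails P -> (P /\ Q).

No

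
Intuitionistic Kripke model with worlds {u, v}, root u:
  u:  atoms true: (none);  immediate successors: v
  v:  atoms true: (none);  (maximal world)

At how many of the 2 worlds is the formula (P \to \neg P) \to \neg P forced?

u: forces it.
v: forces it.
Worlds forcing the formula: {u, v}.

2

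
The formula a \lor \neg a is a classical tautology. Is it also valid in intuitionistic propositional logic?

This is the law of excluded middle, which is not intuitionistically valid.
A Kripke countermodel: worlds s0, s1; order generated by s0 \le s1; atoms true at each world — s0:{}; s1:{a}.
s0 \nVdash a \lor \neg a: neither disjunct is forced at s0.
s0 lacks atom a, so s0 \nVdash a.
So the root s0 does not force the formula.

No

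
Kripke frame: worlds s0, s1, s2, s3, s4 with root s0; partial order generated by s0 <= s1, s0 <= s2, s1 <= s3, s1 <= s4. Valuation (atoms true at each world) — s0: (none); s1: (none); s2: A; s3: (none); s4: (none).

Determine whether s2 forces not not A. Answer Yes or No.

Yes

s2 forces not not A: no world accessible from s2 forces not A.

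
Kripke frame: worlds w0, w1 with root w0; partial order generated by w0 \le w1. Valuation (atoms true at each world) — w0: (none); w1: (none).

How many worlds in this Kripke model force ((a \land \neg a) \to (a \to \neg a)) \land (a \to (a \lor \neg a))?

w0: forces it.
w1: forces it.
Worlds forcing the formula: {w0, w1}.

2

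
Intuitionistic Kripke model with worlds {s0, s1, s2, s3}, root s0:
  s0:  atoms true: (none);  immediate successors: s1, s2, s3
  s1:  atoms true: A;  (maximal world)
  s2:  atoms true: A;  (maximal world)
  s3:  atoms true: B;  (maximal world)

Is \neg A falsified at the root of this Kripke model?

s0 \nVdash \neg A since s1 is accessible from s0 and s1 \Vdash A.
So the root s0 does not force \neg A; the model is a countermodel.

Yes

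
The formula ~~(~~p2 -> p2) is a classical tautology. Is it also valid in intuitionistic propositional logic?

This is the double negation of double-negation elimination, which is intuitionistically derivable.
By Glivenko's theorem the double negation of any classical propositional tautology is intuitionistically provable; ~~p2 -> p2 is classically a tautology.

Yes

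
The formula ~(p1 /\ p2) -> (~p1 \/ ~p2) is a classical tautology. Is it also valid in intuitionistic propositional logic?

This is the constructively invalid direction of De Morgan's law for conjunction, which is not intuitionistically valid.
A Kripke countermodel: worlds 0, 1, 2; order generated by 0 <= 1, 0 <= 2; atoms true at each world — 0:{}; 1:{p1}; 2:{p2}.
0 ||-/- ~(p1 /\ p2) -> (~p1 \/ ~p2): already at 0 itself, 0 ||- ~(p1 /\ p2) but 0 ||-/- ~p1 \/ ~p2.
0 ||-/- ~p1 \/ ~p2: neither disjunct is forced at 0.
0 ||-/- ~p1 since 1 is accessible from 0 and 1 ||- p1.
So the root 0 does not force the formula.

No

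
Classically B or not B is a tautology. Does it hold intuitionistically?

No

This is the law of excluded middle, which is not intuitionistically valid.
A Kripke countermodel: worlds a, b; order generated by a <= b; atoms true at each world — a:{}; b:{B}.
a does not force B or not B: neither disjunct is forced at a.
a lacks atom B, so a does not force B.
So the root a does not force the formula.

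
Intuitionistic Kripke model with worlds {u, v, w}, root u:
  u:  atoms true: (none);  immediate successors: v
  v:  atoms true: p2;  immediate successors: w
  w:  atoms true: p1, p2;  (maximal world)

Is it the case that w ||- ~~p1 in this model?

Yes

w ||- ~~p1: no world accessible from w forces ~p1.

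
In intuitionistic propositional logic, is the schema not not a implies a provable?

This is double-negation elimination, which is not intuitionistically valid.
A Kripke countermodel: worlds u, v; order generated by u <= v; atoms true at each world — u:{}; v:{a}.
u does not force not not a implies a: already at u itself, u forces not not a but u does not force a.
u lacks atom a, so u does not force a.
So the root u does not force the formula.

No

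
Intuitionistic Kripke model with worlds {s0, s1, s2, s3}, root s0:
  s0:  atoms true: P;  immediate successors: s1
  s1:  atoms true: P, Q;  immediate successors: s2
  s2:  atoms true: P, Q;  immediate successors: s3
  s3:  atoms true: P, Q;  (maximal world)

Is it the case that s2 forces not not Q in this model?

Yes

s2 forces not not Q: no world accessible from s2 forces not Q.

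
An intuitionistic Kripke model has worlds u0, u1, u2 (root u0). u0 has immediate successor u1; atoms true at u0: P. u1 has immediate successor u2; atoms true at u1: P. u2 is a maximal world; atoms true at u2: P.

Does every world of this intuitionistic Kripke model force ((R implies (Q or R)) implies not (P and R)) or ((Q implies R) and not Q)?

u0 forces ((R implies (Q or R)) implies not (P and R)) or ((Q implies R) and not Q) via the disjunct (R implies (Q or R)) implies not (P and R).
Since the root u0 forces ((R implies (Q or R)) implies not (P and R)) or ((Q implies R) and not Q) and forcing is persistent (monotone upward), every world forces it.

Yes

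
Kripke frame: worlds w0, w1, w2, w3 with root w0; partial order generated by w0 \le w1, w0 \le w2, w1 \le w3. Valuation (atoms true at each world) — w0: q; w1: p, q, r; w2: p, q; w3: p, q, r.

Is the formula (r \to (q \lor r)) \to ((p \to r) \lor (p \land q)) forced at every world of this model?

Not every world: w0 \nVdash (r \to (q \lor r)) \to ((p \to r) \lor (p \land q)).
w0 \nVdash (r \to (q \lor r)) \to ((p \to r) \lor (p \land q)): already at w0 itself, w0 \Vdash r \to (q \lor r) but w0 \nVdash (p \to r) \lor (p \land q).
w0 \nVdash (p \to r) \lor (p \land q): neither disjunct is forced at w0.

No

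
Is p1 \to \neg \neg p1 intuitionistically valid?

Yes

This is double-negation introduction, which is intuitionistically derivable.
If a world forces p1 then every accessible world forces p1 (persistence), so none forces \neg p1; hence \neg \neg p1.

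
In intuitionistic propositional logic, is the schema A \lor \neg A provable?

No

This is the law of excluded middle, which is not intuitionistically valid.
A Kripke countermodel: worlds a, b; order generated by a \le b; atoms true at each world — a:{}; b:{A}.
a \nVdash A \lor \neg A: neither disjunct is forced at a.
a lacks atom A, so a \nVdash A.
So the root a does not force the formula.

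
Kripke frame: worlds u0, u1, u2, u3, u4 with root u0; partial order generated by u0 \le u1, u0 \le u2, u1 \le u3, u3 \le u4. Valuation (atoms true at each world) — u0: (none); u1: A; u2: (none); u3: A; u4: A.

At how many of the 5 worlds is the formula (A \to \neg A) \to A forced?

3

u0: does not force it — u0 \nVdash (A \to \neg A) \to A: at the accessible world u2, u2 \Vdash A \to \neg A but u2 \nVdash A.
u1: forces it.
u2: does not force it.
u3: forces it.
u4: forces it.
Worlds forcing the formula: {u1, u3, u4}.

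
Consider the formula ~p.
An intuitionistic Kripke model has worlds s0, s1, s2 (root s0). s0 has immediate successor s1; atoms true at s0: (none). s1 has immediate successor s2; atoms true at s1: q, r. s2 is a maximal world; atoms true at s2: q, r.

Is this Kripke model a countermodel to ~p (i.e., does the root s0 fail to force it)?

No

s0 ||- ~p: no world accessible from s0 forces p.
So the root s0 forces ~p; the model is not a countermodel.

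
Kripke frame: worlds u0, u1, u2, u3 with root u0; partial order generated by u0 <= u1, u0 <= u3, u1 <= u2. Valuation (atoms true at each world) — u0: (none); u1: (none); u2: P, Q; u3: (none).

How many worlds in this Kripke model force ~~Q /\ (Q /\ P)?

u0: does not force it — u0 ||-/- ~~Q /\ (Q /\ P) since u0 fails ~~Q.
u1: does not force it.
u2: forces it.
u3: does not force it.
Worlds forcing the formula: {u2}.

1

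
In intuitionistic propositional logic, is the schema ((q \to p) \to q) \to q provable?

This is Peirce's law, which is not intuitionistically valid.
A Kripke countermodel: worlds 0, 1; order generated by 0 \le 1; atoms true at each world — 0:{}; 1:{q}.
0 \nVdash ((q \to p) \to q) \to q: already at 0 itself, 0 \Vdash (q \to p) \to q but 0 \nVdash q.
0 lacks atom q, so 0 \nVdash q.
So the root 0 does not force the formula.

No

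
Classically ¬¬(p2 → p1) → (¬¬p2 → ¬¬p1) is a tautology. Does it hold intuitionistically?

This is the distribution of double negation over implication, which is intuitionistically derivable.
Assume ¬¬(p2 → p1) and ¬¬p2; suppose ¬p1. Then p2 → p1 would give ¬p2 (by contraposition), contradicting ¬¬p2; so ¬(p2 → p1), contradicting ¬¬(p2 → p1). Hence ¬¬p1.

Yes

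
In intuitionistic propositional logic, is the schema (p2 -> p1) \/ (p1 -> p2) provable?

No

This is the Gödel–Dummett linearity axiom, which is not intuitionistically valid.
A Kripke countermodel: worlds s0, s1, s2; order generated by s0 <= s1, s0 <= s2; atoms true at each world — s0:{}; s1:{p2}; s2:{p1}.
s0 ||-/- (p2 -> p1) \/ (p1 -> p2): neither disjunct is forced at s0.
s0 ||-/- p2 -> p1: at the accessible world s1, s1 ||- p2 but s1 ||-/- p1.
s1 lacks atom p1, so s1 ||-/- p1.
So the root s0 does not force the formula.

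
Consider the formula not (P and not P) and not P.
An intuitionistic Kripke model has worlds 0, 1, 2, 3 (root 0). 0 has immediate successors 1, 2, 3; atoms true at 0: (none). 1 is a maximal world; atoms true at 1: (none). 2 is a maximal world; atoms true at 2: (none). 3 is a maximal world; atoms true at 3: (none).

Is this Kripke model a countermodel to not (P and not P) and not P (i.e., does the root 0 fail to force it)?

0 forces not (P and not P) and not P since 0 forces both conjuncts.
So the root 0 forces not (P and not P) and not P; the model is not a countermodel.

No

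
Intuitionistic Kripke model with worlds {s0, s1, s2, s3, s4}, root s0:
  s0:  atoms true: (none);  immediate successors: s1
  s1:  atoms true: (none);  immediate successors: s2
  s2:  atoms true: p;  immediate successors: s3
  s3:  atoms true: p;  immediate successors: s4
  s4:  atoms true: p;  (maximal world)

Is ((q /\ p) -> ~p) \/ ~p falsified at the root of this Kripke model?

No

s0 ||- ((q /\ p) -> ~p) \/ ~p via the disjunct (q /\ p) -> ~p.
So the root s0 forces ((q /\ p) -> ~p) \/ ~p; the model is not a countermodel.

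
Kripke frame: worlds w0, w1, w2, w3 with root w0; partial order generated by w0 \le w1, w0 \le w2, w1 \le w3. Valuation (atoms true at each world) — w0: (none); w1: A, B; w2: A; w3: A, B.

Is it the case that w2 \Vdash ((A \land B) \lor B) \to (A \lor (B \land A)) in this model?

w2 \Vdash ((A \land B) \lor B) \to (A \lor (B \land A)) vacuously: no world accessible from w2 forces the antecedent (A \land B) \lor B.

Yes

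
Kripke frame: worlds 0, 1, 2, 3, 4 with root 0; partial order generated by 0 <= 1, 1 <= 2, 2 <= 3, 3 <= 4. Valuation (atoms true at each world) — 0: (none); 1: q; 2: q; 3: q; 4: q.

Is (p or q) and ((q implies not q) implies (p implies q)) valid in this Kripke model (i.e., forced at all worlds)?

Not every world: 0 does not force (p or q) and ((q implies not q) implies (p implies q)).
0 does not force (p or q) and ((q implies not q) implies (p implies q)) since 0 fails p or q.

No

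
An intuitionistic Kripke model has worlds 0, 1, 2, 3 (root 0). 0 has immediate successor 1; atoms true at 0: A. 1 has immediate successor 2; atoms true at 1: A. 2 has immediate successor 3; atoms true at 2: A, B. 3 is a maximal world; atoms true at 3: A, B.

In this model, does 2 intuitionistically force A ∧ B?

2 ⊩ A ∧ B since 2 forces both conjuncts.

Yes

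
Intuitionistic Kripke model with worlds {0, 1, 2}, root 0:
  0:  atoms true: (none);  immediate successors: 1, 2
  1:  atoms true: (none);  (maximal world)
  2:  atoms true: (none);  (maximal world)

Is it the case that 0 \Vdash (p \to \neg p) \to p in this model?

0 \nVdash (p \to \neg p) \to p: already at 0 itself, 0 \Vdash p \to \neg p but 0 \nVdash p.
0 lacks atom p, so 0 \nVdash p.

No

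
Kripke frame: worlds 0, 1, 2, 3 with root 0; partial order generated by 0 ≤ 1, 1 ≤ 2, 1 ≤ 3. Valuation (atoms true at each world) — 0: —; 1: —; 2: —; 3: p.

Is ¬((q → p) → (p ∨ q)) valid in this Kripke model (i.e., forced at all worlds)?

Not every world: 0 ⊮ ¬((q → p) → (p ∨ q)).
0 ⊮ ¬((q → p) → (p ∨ q)) since 3 is accessible from 0 and 3 ⊩ (q → p) → (p ∨ q).
3 ⊩ (q → p) → (p ∨ q): every world accessible from 3 that forces q → p (namely 3) also forces p ∨ q.

No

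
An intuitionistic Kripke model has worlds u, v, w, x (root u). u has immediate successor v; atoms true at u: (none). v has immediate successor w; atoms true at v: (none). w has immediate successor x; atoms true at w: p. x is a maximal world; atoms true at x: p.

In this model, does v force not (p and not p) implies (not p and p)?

v does not force not (p and not p) implies (not p and p): already at v itself, v forces not (p and not p) but v does not force not p and p.
v does not force not p and p since v fails not p.

No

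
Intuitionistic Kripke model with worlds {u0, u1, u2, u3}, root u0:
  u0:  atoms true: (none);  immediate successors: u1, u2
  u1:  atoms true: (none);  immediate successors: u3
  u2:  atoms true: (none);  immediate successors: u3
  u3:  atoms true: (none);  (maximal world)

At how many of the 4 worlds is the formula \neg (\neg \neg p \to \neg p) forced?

0

u0: does not force it — u0 \nVdash \neg (\neg \neg p \to \neg p) since u0 is accessible from u0 and u0 \Vdash \neg \neg p \to \neg p.
u1: does not force it — u1 \nVdash \neg (\neg \neg p \to \neg p) since u1 is accessible from u1 and u1 \Vdash \neg \neg p \to \neg p.
u2: does not force it — u2 \nVdash \neg (\neg \neg p \to \neg p) since u2 is accessible from u2 and u2 \Vdash \neg \neg p \to \neg p.
u3: does not force it.
Worlds forcing the formula: { }.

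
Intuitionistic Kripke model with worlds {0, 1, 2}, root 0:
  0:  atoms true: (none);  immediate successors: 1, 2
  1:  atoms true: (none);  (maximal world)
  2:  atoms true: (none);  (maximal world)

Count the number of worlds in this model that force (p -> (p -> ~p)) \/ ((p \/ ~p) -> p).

0: forces it.
1: forces it.
2: forces it.
Worlds forcing the formula: {0, 1, 2}.

3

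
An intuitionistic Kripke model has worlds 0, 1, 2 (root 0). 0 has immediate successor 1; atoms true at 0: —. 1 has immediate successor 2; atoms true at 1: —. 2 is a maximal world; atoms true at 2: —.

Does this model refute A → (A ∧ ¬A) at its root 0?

0 ⊩ A → (A ∧ ¬A) vacuously: no world accessible from 0 forces the antecedent A.
So the root 0 forces A → (A ∧ ¬A); the model is not a countermodel.

No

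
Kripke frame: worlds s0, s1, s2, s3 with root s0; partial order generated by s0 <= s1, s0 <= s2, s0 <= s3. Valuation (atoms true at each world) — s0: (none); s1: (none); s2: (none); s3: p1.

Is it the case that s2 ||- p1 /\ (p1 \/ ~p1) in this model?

No

s2 ||-/- p1 /\ (p1 \/ ~p1) since s2 fails p1.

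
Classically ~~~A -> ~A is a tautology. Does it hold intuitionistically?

Yes

This is triple-negation reduction, which is intuitionistically derivable.
Assume ~~~A and suppose A. Then ~~A (double-negation introduction), contradicting ~~~A. So ~A.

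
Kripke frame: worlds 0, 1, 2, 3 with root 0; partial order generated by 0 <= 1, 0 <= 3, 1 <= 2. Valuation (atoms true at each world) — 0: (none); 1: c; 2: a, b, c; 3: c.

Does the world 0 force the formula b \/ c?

No

0 ||-/- b \/ c: neither disjunct is forced at 0.
0 lacks atom b, so 0 ||-/- b.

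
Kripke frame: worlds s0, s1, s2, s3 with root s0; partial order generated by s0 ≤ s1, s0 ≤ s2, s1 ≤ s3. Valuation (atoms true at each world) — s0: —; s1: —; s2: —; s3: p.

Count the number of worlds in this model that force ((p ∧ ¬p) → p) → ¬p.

s0: does not force it — s0 ⊮ ((p ∧ ¬p) → p) → ¬p: already at s0 itself, s0 ⊩ (p ∧ ¬p) → p but s0 ⊮ ¬p.
s1: does not force it.
s2: forces it.
s3: does not force it.
Worlds forcing the formula: {s2}.

1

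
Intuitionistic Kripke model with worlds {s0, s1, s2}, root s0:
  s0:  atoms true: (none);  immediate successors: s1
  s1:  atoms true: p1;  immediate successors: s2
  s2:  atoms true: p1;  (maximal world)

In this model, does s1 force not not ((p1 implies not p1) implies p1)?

Yes

s1 forces not not ((p1 implies not p1) implies p1): no world accessible from s1 forces not ((p1 implies not p1) implies p1).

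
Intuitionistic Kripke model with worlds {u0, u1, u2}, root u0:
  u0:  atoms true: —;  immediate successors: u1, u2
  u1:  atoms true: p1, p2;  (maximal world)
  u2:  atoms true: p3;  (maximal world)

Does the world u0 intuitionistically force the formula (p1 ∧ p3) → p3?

u0 ⊩ (p1 ∧ p3) → p3 vacuously: no world accessible from u0 forces the antecedent p1 ∧ p3.

Yes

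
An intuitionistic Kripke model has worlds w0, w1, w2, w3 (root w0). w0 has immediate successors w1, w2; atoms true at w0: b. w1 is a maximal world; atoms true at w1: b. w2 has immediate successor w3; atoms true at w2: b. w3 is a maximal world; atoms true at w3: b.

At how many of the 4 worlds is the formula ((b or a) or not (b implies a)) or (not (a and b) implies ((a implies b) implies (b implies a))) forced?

4

w0: forces it.
w1: forces it.
w2: forces it.
w3: forces it.
Worlds forcing the formula: {w0, w1, w2, w3}.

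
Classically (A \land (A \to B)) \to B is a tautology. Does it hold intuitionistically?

Yes

This is modus ponens in implicational form, which is intuitionistically derivable.
If a world forces A and A \to B, then applying the implication at that world (which is accessible from itself) gives B.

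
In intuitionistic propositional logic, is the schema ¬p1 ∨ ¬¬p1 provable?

No

This is the weak law of excluded middle, which is not intuitionistically valid.
A Kripke countermodel: worlds u0, u1, u2; order generated by u0 ≤ u1, u0 ≤ u2; atoms true at each world — u0:{}; u1:{p1}; u2:{}.
u0 ⊮ ¬p1 ∨ ¬¬p1: neither disjunct is forced at u0.
u0 ⊮ ¬p1 since u1 is accessible from u0 and u1 ⊩ p1.
So the root u0 does not force the formula.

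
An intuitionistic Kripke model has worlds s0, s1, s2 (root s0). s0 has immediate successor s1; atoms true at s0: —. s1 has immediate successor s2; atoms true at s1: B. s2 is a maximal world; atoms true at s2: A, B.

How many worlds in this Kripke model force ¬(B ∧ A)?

s0: does not force it — s0 ⊮ ¬(B ∧ A) since s2 is accessible from s0 and s2 ⊩ B ∧ A.
s1: does not force it.
s2: does not force it.
Worlds forcing the formula: { }.

0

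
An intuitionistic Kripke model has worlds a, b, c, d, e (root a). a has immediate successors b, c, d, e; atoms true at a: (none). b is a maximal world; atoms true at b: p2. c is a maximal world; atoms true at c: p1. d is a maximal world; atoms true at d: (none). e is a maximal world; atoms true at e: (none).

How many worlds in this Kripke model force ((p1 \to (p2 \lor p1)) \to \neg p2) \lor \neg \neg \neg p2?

a: does not force it — a \nVdash ((p1 \to (p2 \lor p1)) \to \neg p2) \lor \neg \neg \neg p2: neither disjunct is forced at a.
b: does not force it — b \nVdash ((p1 \to (p2 \lor p1)) \to \neg p2) \lor \neg \neg \neg p2: neither disjunct is forced at b.
c: forces it.
d: forces it.
e: forces it.
Worlds forcing the formula: {c, d, e}.

3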